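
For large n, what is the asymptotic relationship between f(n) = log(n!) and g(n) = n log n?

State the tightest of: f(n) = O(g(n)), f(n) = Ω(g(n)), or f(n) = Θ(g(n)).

log(n!) vs n log n: f(n) = Θ(g(n)) — they are asymptotically equivalent (Stirling's approximation).

Answer: f(n) = Θ(g(n)) — they are asymptotically equivalent (Stirling's approximation).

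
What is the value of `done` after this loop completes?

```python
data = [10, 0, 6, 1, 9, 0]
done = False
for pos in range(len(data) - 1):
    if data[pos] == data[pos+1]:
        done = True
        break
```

Check consecutive duplicates in [10, 0, 6, 1, 9, 0]
`done` takes the values: False

Answer: False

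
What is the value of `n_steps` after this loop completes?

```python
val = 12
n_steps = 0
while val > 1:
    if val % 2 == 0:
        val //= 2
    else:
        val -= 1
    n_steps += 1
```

Steps to reduce 12 to 1
`n_steps` takes the values: 0 → 1 → 2 → 3 → 4

Answer: 4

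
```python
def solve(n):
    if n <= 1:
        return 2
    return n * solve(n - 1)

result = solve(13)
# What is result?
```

solve(13) = 13 * 12 * 11 * 10 * 9 * 8 * 7 * 6 * 5 * 4 * 3 * 2 * 2 = 12454041600

Answer: 12454041600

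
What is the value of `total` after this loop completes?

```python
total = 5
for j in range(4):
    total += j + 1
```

Start at 5, add 1 to 4 = 15
`total` takes the values: 5 → 6 → 8 → 11 → 15

Answer: 15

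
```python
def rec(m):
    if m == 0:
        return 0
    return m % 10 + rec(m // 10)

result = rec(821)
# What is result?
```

Sum of digits of 821: 1 + 2 + 8 = 11

Answer: 11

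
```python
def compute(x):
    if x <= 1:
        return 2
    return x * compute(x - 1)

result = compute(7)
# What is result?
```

compute(7) = 7 * 6 * 5 * 4 * 3 * 2 * 2 = 10080

Answer: 10080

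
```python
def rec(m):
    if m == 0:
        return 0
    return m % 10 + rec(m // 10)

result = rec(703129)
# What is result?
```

Sum of digits of 703129: 9 + 2 + 1 + 3 + 0 + 7 = 22

Answer: 22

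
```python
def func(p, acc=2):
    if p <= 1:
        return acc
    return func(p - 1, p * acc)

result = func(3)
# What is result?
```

Accumulator trace (n, acc): (3, 2) -> (2, 6) -> (1, 12) -> return 12

Answer: 12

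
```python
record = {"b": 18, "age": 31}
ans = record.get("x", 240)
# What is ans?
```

Trace:
`record = {"b": 18, "age": 31}` → record = {'b': 18, 'age': 31}
`ans = record.get("x", 240)` → ans = 240
So ans = 240

Answer: 240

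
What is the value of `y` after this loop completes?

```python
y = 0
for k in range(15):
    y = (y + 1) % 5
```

Increment mod 5, 15 times = 0
`y` takes the values: 0 → 1 → 2 → 3 → 4 → 0 → 1 → 2 → 3 → 4 → 0 → 1 → 2 → 3 → 4 → 0

Answer: 0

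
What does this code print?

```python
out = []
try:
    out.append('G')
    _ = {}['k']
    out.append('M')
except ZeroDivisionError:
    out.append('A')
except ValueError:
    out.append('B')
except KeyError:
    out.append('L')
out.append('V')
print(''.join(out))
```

Execution trace: 'G' (try body) → 'L' (except KeyError) → 'V' (after the try/except). Output: GLV

Answer: GLV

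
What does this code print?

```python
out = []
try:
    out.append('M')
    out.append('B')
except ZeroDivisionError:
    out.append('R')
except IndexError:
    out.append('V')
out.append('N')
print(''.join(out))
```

Execution trace: 'M' (try body) → 'B' (try body, no exception) → 'N' (after the try/except). Output: MBN

Answer: MBN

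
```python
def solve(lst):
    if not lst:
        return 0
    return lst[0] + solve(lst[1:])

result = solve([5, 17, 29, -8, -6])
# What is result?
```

5 + 17 + 29 + (-8) + (-6) + 0 = 37

Answer: 37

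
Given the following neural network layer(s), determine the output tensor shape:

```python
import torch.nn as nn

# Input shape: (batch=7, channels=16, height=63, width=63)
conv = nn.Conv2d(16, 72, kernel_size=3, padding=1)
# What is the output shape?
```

Input: (7, 16, 63, 63) -> Output: (7, 72, 63, 63)

Answer: (7, 72, 63, 63)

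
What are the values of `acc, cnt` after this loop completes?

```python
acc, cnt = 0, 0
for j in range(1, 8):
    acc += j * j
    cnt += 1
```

Sum of squares and count
`acc, cnt` takes the values: (0, 0) → (1, 0) → (1, 1) → (5, 1) → (5, 2) → (14, 2) → (14, 3) → (30, 3) → (30, 4) → (55, 4) → (55, 5) → (91, 5) → (91, 6) → (140, 6) → (140, 7)

Answer: 140, 7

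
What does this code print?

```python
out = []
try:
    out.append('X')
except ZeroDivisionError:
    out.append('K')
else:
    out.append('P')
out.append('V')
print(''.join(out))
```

Execution trace: 'X' (try body, no exception) → 'P' (else) → 'V' (after the try/except). Output: XPV

Answer: XPV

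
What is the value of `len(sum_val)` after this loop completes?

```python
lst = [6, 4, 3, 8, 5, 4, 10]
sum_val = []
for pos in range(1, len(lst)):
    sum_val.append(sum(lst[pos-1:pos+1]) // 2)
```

Number of 2-element averages
`sum_val` takes the values: [] → [5] → [5, 3] → [5, 3, 5] → [5, 3, 5, 6] → [5, 3, 5, 6, 4] → [5, 3, 5, 6, 4, 7]
So `len(sum_val)` = 6

Answer: 6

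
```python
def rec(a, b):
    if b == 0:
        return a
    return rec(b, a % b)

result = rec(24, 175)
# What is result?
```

rec(24, 175) -> rec(175, 24) -> rec(24, 7) -> rec(7, 3) -> rec(3, 1) -> rec(1, 0) -> 1

Answer: 1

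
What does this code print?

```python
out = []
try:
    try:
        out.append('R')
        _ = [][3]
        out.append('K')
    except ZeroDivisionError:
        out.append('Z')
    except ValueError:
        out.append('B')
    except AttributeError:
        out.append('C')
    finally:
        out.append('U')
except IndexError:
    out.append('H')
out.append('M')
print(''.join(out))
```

Execution trace: 'R' (try body) → 'U' (finally) → 'H' (outer except IndexError) → 'M' (after the try/except). Output: RUHM

Answer: RUHM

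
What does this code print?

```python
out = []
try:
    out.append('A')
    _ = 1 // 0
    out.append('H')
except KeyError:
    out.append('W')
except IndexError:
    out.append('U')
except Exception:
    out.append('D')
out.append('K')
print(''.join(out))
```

Execution trace: 'A' (try body) → 'D' (except Exception) → 'K' (after the try/except). Output: ADK

Answer: ADK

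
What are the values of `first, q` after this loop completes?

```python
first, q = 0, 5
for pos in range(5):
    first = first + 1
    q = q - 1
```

first goes 0→5, q goes 5→0
`first, q` takes the values: (0, 5) → (1, 5) → (1, 4) → (2, 4) → (2, 3) → (3, 3) → (3, 2) → (4, 2) → (4, 1) → (5, 1) → (5, 0)

Answer: 5, 0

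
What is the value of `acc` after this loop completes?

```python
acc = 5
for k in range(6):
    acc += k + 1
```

Start at 5, add 1 to 6 = 26
`acc` takes the values: 5 → 6 → 8 → 11 → 15 → 20 → 26

Answer: 26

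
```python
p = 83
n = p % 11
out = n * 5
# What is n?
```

Trace:
`p = 83` → p = 83
`n = p % 11` → n = 6
`out = n * 5` → out = 30
So n = 6

Answer: 6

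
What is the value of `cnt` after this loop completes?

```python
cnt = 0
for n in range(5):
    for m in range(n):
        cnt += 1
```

Triangle number: 0+1+2+...+4
`cnt` takes the values: 0 → 1 → 2 → 3 → 4 → 5 → 6 → 7 → 8 → 9 → 10

Answer: 10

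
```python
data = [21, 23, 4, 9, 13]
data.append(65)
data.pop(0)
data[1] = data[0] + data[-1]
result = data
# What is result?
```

Trace:
`data = [21, 23, 4, 9, 13]` → data = [21, 23, 4, 9, 13]
`data.append(65)` → data = [21, 23, 4, 9, 13, 65]
`data.pop(0)` → data = [23, 4, 9, 13, 65]
`data[1] = data[0] + data[-1]` → data = [23, 88, 9, 13, 65]
`result = data` → result = [23, 88, 9, 13, 65]
So result = [23, 88, 9, 13, 65]

Answer: [23, 88, 9, 13, 65]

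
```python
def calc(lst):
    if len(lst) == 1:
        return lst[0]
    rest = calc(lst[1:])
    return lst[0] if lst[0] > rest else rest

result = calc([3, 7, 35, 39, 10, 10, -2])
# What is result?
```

Recursive max over [3, 7, 35, 39, 10, 10, -2] = 39

Answer: 39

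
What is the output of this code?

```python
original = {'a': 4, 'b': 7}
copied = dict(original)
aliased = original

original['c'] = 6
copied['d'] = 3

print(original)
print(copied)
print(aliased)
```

Key concept: dict() creates copy, assignment creates alias.
Step by step:
`original = {'a': 4, 'b': 7}` → original = {'a': 4, 'b': 7}
`copied = dict(original)` → copied = {'a': 4, 'b': 7}
`aliased = original` → aliased = {'a': 4, 'b': 7} (same object as original)
`original['c'] = 6` → original = {'a': 4, 'b': 7, 'c': 6} (same object as aliased); aliased = {'a': 4, 'b': 7, 'c': 6} (same object as original)
`copied['d'] = 3` → copied = {'a': 4, 'b': 7, 'd': 3}
`print(original)` → prints {'a': 4, 'b': 7, 'c': 6}
`print(copied)` → prints {'a': 4, 'b': 7, 'd': 3}
`print(aliased)` → prints {'a': 4, 'b': 7, 'c': 6}

Answer:
{'a': 4, 'b': 7, 'c': 6}
{'a': 4, 'b': 7, 'd': 3}
{'a': 4, 'b': 7, 'c': 6}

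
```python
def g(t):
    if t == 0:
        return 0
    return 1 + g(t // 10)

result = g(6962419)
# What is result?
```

Count of digits of 6962419: 7

Answer: 7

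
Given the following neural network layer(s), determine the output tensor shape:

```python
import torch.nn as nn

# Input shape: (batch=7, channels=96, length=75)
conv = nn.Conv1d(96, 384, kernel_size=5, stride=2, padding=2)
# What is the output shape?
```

Input: (7, 96, 75) -> Output: (7, 384, 38)

Answer: (7, 384, 38)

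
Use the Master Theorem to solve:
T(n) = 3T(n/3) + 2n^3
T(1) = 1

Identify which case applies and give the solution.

a=3, b=3, f(n)=2n^3. log_3(3) = 1. Since c=3 > 1 and the regularity condition holds (3(n/3)^3 = (3/3^3)n^3 with 3/3^3 < 1), Case 3 applies: T(n) = Θ(f(n)) = O(n^3).

Answer: O(n^3) - Case 3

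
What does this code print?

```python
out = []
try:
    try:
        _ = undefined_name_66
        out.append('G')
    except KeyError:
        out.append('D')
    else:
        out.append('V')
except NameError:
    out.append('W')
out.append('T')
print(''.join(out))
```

Execution trace: 'W' (outer except NameError) → 'T' (after the try/except). Output: WT

Answer: WT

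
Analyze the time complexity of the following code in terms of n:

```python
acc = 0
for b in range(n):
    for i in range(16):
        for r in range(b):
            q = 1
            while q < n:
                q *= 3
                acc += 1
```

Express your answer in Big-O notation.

Each loop level contributes: n × 1 × n × log n. Multiplying the contributions gives O(n^2 log n).

Answer: O(n^2 log n)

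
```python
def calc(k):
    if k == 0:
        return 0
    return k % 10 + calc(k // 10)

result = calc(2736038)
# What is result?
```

Sum of digits of 2736038: 8 + 3 + 0 + 6 + 3 + 7 + 2 = 29

Answer: 29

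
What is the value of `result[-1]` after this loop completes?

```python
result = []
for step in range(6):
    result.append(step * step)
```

Last element of squares 0 to 5
`result` takes the values: [] → [0] → [0, 1] → [0, 1, 4] → [0, 1, 4, 9] → [0, 1, 4, 9, 16] → [0, 1, 4, 9, 16, 25]
So `result[-1]` = 25

Answer: 25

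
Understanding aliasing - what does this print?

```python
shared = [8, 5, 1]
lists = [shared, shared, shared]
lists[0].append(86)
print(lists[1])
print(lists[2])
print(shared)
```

Key concept: list of same reference.
Step by step:
`shared = [8, 5, 1]` → shared = [8, 5, 1]
`lists = [shared, shared, shared]` → lists = [[8, 5, 1], [8, 5, 1], [8, 5, 1]]
`lists[0].append(86)` → shared = [8, 5, 1, 86]; lists = [[8, 5, 1, 86], [8, 5, 1, 86], [8, 5, 1, 86]]
`print(lists[1])` → prints [8, 5, 1, 86]
`print(lists[2])` → prints [8, 5, 1, 86]
`print(shared)` → prints [8, 5, 1, 86]

Answer:
[8, 5, 1, 86]
[8, 5, 1, 86]
[8, 5, 1, 86]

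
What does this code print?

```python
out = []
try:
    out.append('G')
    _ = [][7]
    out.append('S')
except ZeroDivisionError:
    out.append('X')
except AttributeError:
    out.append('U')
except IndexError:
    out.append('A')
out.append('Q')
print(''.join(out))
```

Execution trace: 'G' (try body) → 'A' (except IndexError) → 'Q' (after the try/except). Output: GAQ

Answer: GAQ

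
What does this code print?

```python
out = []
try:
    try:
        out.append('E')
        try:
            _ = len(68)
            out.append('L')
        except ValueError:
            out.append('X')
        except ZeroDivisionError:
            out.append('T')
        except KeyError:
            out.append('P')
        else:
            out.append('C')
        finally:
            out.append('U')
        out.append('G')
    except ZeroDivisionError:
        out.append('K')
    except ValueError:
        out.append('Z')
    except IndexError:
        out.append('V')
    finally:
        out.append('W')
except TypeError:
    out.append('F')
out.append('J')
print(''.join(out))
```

Execution trace: 'E' (try body) → 'U' (inner finally) → 'W' (finally) → 'F' (outer except TypeError) → 'J' (after the try/except). Output: EUWFJ

Answer: EUWFJ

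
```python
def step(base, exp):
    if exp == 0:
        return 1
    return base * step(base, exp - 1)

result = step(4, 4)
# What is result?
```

step(4, 4) = 4 * 4 * 4 * 4 = 256

Answer: 256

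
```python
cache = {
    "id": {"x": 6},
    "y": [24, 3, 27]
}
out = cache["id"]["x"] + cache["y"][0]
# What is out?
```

Trace:
`cache = { ...` → cache = {'id': {'x': 6}, 'y': [24, 3, 27]}
`out = cache["id"]["x"] + cache["y"][0]` → out = 30
So out = 30

Answer: 30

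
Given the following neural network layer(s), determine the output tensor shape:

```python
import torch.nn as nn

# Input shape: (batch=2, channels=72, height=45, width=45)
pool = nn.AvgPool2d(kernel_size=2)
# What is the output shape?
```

Input: (2, 72, 45, 45) -> Output: (2, 72, 22, 22)

Answer: (2, 72, 22, 22)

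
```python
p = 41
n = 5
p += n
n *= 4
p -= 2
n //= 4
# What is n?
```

Trace:
`p = 41` → p = 41
`n = 5` → n = 5
`p += n` → p = 46
`n *= 4` → n = 20
`p -= 2` → p = 44
`n //= 4` → n = 5
So n = 5

Answer: 5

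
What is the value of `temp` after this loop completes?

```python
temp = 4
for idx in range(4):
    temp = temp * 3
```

Multiply by 3, 4 times: 4 * 3^4 = 324
`temp` takes the values: 4 → 12 → 36 → 108 → 324

Answer: 324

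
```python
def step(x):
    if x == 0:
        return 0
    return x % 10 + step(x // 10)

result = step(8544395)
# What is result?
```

Sum of digits of 8544395: 5 + 9 + 3 + 4 + 4 + 5 + 8 = 38

Answer: 38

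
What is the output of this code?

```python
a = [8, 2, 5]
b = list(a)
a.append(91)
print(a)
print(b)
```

Key concept: list() constructor creates copy.
Step by step:
`a = [8, 2, 5]` → a = [8, 2, 5]
`b = list(a)` → b = [8, 2, 5]
`a.append(91)` → a = [8, 2, 5, 91]
`print(a)` → prints [8, 2, 5, 91]
`print(b)` → prints [8, 2, 5]

Answer:
[8, 2, 5, 91]
[8, 2, 5]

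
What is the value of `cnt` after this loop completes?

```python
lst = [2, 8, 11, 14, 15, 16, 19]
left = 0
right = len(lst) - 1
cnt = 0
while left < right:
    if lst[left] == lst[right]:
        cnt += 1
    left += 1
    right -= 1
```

Count matching pairs from ends
`cnt` takes the values: 0

Answer: 0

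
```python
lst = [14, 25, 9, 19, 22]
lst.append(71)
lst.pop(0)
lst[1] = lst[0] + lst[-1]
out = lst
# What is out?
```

Trace:
`lst = [14, 25, 9, 19, 22]` → lst = [14, 25, 9, 19, 22]
`lst.append(71)` → lst = [14, 25, 9, 19, 22, 71]
`lst.pop(0)` → lst = [25, 9, 19, 22, 71]
`lst[1] = lst[0] + lst[-1]` → lst = [25, 96, 19, 22, 71]
`out = lst` → out = [25, 96, 19, 22, 71]
So out = [25, 96, 19, 22, 71]

Answer: [25, 96, 19, 22, 71]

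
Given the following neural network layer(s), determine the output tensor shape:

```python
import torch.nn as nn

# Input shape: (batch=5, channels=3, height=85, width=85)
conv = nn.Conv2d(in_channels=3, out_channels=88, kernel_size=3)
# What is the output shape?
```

Input: (5, 3, 85, 85) -> Output: (5, 88, 83, 83)

Answer: (5, 88, 83, 83)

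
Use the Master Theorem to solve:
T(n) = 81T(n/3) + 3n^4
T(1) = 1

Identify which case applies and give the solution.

a=81, b=3, f(n)=3n^4. log_3(81) = 4. Since c=4 = 4, Case 2 applies: T(n) = Θ(n^log_b(a) · log n) = O(n^4 log n).

Answer: O(n^4 log n) - Case 2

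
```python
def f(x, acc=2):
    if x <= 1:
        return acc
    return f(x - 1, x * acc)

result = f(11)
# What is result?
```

Accumulator trace (n, acc): (11, 2) -> (10, 22) -> (9, 220) -> (8, 1980) -> (7, 15840) -> (6, 110880) -> (5, 665280) -> (4, 3326400) -> (3, 13305600) -> (2, 39916800) -> (1, 79833600) -> return 79833600

Answer: 79833600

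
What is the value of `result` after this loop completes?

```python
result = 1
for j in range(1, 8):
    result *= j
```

7! = 5040
`result` takes the values: 1 → 2 → 6 → 24 → 120 → 720 → 5040

Answer: 5040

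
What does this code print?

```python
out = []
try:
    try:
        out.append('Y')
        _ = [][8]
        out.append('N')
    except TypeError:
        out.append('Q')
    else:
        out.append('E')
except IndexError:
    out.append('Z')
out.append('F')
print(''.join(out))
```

Execution trace: 'Y' (inner try body) → 'Z' (outer except IndexError) → 'F' (after the try/except). Output: YZF

Answer: YZF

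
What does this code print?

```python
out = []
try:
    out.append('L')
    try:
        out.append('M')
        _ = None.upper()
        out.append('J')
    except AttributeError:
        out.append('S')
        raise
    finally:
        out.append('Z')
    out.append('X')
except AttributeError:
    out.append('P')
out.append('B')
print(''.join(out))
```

Execution trace: 'L' (try body) → 'M' (inner try body) → 'S' (inner except AttributeError) → 'Z' (inner finally) → 'P' (except AttributeError) → 'B' (after the try/except). Output: LMSZPB

Answer: LMSZPB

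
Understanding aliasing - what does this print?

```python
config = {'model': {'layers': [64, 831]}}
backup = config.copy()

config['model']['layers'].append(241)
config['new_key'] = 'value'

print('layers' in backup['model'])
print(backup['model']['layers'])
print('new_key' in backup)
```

Key concept: shallow copy gotcha with nested dict.
Step by step:
`config = {'model': {'layers': [64, 831]}}` → config = {'model': {'layers': [64, 831]}}
`backup = config.copy()` → backup = {'model': {'layers': [64, 831]}}
`config['model']['layers'].append(241)` → config = {'model': {'layers': [64, 831, 241]}}; backup = {'model': {'layers': [64, 831, 241]}}
`config['new_key'] = 'value'` → config = {'model': {'layers': [64, 831, 241]}, 'new_key': 'value'}
`print('layers' in backup['model'])` → prints True
`print(backup['model']['layers'])` → prints [64, 831, 241]
`print('new_key' in backup)` → prints False

Answer:
True
[64, 831, 241]
False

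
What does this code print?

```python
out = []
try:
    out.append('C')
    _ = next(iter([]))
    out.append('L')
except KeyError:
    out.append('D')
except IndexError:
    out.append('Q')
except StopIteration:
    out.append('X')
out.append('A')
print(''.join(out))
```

Execution trace: 'C' (try body) → 'X' (except StopIteration) → 'A' (after the try/except). Output: CXA

Answer: CXA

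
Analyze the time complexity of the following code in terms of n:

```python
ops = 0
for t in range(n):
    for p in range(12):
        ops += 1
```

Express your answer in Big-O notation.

Each loop level contributes: n × 1. Multiplying the contributions gives O(n).

Answer: O(n)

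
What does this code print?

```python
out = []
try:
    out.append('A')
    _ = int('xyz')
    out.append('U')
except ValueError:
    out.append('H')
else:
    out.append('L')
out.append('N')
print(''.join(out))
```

Execution trace: 'A' (try body) → 'H' (except ValueError) → 'N' (after the try/except). Output: AHN

Answer: AHN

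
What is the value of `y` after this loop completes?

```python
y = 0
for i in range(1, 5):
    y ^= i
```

XOR of 1 to 4
`y` takes the values: 0 → 1 → 3 → 0 → 4

Answer: 4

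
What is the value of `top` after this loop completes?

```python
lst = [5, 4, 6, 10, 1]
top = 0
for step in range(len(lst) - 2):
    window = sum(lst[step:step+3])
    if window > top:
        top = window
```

Max sum of 3-element window in [5, 4, 6, 10, 1]
`top` takes the values: 0 → 15 → 20

Answer: 20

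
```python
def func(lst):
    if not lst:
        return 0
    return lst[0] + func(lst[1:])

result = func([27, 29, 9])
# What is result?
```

27 + 29 + 9 + 0 = 65

Answer: 65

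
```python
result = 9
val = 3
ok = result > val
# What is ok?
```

Trace:
`result = 9` → result = 9
`val = 3` → val = 3
`ok = result > val` → ok = True
So ok = True

Answer: True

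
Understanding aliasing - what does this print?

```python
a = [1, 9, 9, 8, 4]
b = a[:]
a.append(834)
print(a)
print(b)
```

Key concept: slice [:] creates copy.
Step by step:
`a = [1, 9, 9, 8, 4]` → a = [1, 9, 9, 8, 4]
`b = a[:]` → b = [1, 9, 9, 8, 4]
`a.append(834)` → a = [1, 9, 9, 8, 4, 834]
`print(a)` → prints [1, 9, 9, 8, 4, 834]
`print(b)` → prints [1, 9, 9, 8, 4]

Answer:
[1, 9, 9, 8, 4, 834]
[1, 9, 9, 8, 4]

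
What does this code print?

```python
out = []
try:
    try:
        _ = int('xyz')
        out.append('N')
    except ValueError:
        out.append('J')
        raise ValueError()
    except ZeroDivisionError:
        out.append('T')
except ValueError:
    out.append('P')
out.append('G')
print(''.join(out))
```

Execution trace: 'J' (inner except ValueError) → 'P' (outer except ValueError) → 'G' (after the try/except). Output: JPG

Answer: JPG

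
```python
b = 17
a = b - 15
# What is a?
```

Trace:
`b = 17` → b = 17
`a = b - 15` → a = 2
So a = 2

Answer: 2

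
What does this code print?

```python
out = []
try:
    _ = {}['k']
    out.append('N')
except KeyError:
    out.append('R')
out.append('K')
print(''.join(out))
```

Execution trace: 'R' (except KeyError) → 'K' (after the try/except). Output: RK

Answer: RK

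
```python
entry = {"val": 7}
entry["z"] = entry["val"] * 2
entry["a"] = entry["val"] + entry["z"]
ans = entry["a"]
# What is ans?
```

Trace:
`entry = {"val": 7}` → entry = {'val': 7}
`entry["z"] = entry["val"] * 2` → entry = {'val': 7, 'z': 14}
`entry["a"] = entry["val"] + entry["z"]` → entry = {'val': 7, 'z': 14, 'a': 21}
`ans = entry["a"]` → ans = 21
So ans = 21

Answer: 21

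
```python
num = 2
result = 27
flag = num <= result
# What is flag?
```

Trace:
`num = 2` → num = 2
`result = 27` → result = 27
`flag = num <= result` → flag = True
So flag = True

Answer: True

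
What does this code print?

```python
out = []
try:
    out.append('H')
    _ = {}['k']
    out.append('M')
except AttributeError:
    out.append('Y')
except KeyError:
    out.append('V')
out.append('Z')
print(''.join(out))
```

Execution trace: 'H' (try body) → 'V' (except KeyError) → 'Z' (after the try/except). Output: HVZ

Answer: HVZ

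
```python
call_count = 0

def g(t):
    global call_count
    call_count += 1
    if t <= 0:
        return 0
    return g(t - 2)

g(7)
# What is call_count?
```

Linear recursion stepping by 2: 5 calls from t=7 down to ≤0.

Answer: 5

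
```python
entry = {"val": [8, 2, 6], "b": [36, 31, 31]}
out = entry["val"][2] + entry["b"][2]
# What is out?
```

Trace:
`entry = {"val": [8, 2, 6], "b": [36, 31, 31]}` → entry = {'val': [8, 2, 6], 'b': [36, 31, 31]}
`out = entry["val"][2] + entry["b"][2]` → out = 37
So out = 37

Answer: 37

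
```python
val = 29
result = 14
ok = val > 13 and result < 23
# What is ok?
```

Trace:
`val = 29` → val = 29
`result = 14` → result = 14
`ok = val > 13 and result < 23` → ok = True
So ok = True

Answer: True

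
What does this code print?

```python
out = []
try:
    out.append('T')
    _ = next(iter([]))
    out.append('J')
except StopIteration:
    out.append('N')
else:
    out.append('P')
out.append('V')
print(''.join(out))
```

Execution trace: 'T' (try body) → 'N' (except StopIteration) → 'V' (after the try/except). Output: TNV

Answer: TNV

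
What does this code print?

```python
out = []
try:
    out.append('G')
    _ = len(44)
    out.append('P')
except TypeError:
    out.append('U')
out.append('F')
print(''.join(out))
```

Execution trace: 'G' (try body) → 'U' (except TypeError) → 'F' (after the try/except). Output: GUF

Answer: GUF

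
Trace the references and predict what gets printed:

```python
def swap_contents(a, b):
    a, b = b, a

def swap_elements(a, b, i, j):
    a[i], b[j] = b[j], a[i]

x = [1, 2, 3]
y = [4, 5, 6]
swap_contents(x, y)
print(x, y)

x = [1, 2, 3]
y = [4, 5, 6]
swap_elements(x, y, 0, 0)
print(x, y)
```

Key concept: parameter rebinding vs mutation.
Step by step:
`x = [1, 2, 3]` → x = [1, 2, 3]
`y = [4, 5, 6]` → y = [4, 5, 6]
`swap_contents(x, y)` → no visible change to tracked variables
`print(x, y)` → prints [1, 2, 3] [4, 5, 6]
`x = [1, 2, 3]` → x = [1, 2, 3]
`y = [4, 5, 6]` → y = [4, 5, 6]
`swap_elements(x, y, 0, 0)` → x = [4, 2, 3]; y = [1, 5, 6]
`print(x, y)` → prints [4, 2, 3] [1, 5, 6]

Answer:
[1, 2, 3] [4, 5, 6]
[4, 2, 3] [1, 5, 6]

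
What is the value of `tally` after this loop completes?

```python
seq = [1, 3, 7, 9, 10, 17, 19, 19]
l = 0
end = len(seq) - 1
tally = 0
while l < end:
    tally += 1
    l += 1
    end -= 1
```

Iterations until pointers meet (list length 8)
`tally` takes the values: 0 → 1 → 2 → 3 → 4

Answer: 4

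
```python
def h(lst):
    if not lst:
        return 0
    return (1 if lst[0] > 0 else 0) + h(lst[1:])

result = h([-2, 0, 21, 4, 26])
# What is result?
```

Count of positive elements in [-2, 0, 21, 4, 26] = 3

Answer: 3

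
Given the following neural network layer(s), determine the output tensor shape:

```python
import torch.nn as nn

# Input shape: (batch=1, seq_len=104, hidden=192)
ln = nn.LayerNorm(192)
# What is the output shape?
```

Input: (1, 104, 192) -> Output: (1, 104, 192)

Answer: (1, 104, 192)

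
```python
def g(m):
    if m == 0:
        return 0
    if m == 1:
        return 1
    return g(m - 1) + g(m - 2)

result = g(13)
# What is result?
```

Build up from base cases: g(0)=0, g(1)=1, g(2)=1, g(3)=2, g(4)=3, g(5)=5, g(6)=8, ..., g(13)=233

Answer: 233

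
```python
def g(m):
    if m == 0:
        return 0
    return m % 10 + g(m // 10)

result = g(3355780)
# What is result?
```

Sum of digits of 3355780: 0 + 8 + 7 + 5 + 5 + 3 + 3 = 31

Answer: 31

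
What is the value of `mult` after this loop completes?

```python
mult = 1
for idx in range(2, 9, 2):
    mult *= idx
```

Product of even numbers 2 to 8
`mult` takes the values: 1 → 2 → 8 → 48 → 384

Answer: 384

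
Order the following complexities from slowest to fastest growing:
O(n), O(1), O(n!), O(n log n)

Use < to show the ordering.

Ordered by growth rate: O(1) < O(n) < O(n log n) < O(n!)

Answer: O(1) < O(n) < O(n log n) < O(n!)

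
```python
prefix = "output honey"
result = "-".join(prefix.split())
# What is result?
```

Trace:
`prefix = "output honey"` → prefix = 'output honey'
`result = "-".join(prefix.split())` → result = 'output-honey'
So result = 'output-honey'

Answer: 'output-honey'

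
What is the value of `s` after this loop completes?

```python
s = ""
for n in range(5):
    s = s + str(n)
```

Concatenate digits 0 to 4
`s` takes the values: "" → "0" → "01" → "012" → "0123" → "01234"

Answer: "01234"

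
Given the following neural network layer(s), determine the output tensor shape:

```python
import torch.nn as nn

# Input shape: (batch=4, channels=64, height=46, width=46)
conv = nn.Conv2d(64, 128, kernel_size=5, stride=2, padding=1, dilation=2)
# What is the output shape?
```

Input: (4, 64, 46, 46) -> Output: (4, 128, 20, 20)

Answer: (4, 128, 20, 20)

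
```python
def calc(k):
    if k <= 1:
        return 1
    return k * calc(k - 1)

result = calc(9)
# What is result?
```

calc(9) = 9 * 8 * 7 * 6 * 5 * 4 * 3 * 2 * 1 = 362880

Answer: 362880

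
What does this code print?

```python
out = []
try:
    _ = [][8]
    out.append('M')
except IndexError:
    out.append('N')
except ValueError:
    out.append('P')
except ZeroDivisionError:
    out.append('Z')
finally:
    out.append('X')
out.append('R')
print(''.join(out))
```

Execution trace: 'N' (except IndexError) → 'X' (finally) → 'R' (after the try/except). Output: NXR

Answer: NXR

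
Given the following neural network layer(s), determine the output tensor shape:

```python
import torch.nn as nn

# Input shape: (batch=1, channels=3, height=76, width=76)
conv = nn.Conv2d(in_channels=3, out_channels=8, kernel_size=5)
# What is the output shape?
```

Input: (1, 3, 76, 76) -> Output: (1, 8, 72, 72)

Answer: (1, 8, 72, 72)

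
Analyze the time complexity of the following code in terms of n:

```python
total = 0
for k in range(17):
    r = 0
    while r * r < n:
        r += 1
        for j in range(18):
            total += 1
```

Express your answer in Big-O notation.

Each loop level contributes: 1 × √n × 1. Multiplying the contributions gives O(√n).

Answer: O(√n)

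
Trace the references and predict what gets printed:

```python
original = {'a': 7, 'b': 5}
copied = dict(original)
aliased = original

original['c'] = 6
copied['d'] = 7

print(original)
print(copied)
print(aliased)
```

Key concept: dict() creates copy, assignment creates alias.
Step by step:
`original = {'a': 7, 'b': 5}` → original = {'a': 7, 'b': 5}
`copied = dict(original)` → copied = {'a': 7, 'b': 5}
`aliased = original` → aliased = {'a': 7, 'b': 5} (same object as original)
`original['c'] = 6` → original = {'a': 7, 'b': 5, 'c': 6} (same object as aliased); aliased = {'a': 7, 'b': 5, 'c': 6} (same object as original)
`copied['d'] = 7` → copied = {'a': 7, 'b': 5, 'd': 7}
`print(original)` → prints {'a': 7, 'b': 5, 'c': 6}
`print(copied)` → prints {'a': 7, 'b': 5, 'd': 7}
`print(aliased)` → prints {'a': 7, 'b': 5, 'c': 6}

Answer:
{'a': 7, 'b': 5, 'c': 6}
{'a': 7, 'b': 5, 'd': 7}
{'a': 7, 'b': 5, 'c': 6}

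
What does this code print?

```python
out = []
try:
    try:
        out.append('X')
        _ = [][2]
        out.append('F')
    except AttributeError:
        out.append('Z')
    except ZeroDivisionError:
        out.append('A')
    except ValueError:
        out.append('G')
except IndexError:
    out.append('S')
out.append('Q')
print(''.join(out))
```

Execution trace: 'X' (try body) → 'S' (outer except IndexError) → 'Q' (after the try/except). Output: XSQ

Answer: XSQ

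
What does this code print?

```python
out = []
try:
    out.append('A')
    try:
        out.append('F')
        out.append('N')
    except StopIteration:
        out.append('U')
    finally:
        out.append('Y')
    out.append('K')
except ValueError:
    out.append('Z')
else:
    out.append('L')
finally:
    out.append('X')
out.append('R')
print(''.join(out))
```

Execution trace: 'A' (try body) → 'F' (inner try body) → 'N' (inner try body, no exception) → 'Y' (inner finally) → 'K' (try body, no exception) → 'L' (else) → 'X' (finally) → 'R' (after the try/except). Output: AFNYKLXR

Answer: AFNYKLXR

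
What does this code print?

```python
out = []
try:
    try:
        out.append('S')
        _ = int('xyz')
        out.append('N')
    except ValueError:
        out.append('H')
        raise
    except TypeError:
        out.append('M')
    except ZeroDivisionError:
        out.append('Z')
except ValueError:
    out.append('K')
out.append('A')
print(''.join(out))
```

Execution trace: 'S' (inner try body) → 'H' (inner except ValueError) → 'K' (outer except ValueError) → 'A' (after the try/except). Output: SHKA

Answer: SHKA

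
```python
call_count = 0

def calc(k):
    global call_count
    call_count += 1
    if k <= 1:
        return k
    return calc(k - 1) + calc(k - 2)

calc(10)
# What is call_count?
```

Calls(k) = 1 + Calls(k-1) + Calls(k-2); Calls(0)=Calls(1)=1. For k=10 this gives 177.

Answer: 177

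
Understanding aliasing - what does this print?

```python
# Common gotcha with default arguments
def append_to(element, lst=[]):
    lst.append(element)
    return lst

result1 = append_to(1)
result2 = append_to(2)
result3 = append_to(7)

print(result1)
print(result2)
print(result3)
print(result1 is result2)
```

Key concept: mutable default argument gotcha.
Step by step:
`result1 = append_to(1)` → result1 = [1]
`result2 = append_to(2)` → result1 = [1, 2] (same object as result2); result2 = [1, 2] (same object as result1)
`result3 = append_to(7)` → result1 = [1, 2, 7] (same object as result2, result3); result2 = [1, 2, 7] (same object as result1, result3); result3 = [1, 2, 7] (same object as result1, result2)
`print(result1)` → prints [1, 2, 7]
`print(result2)` → prints [1, 2, 7]
`print(result3)` → prints [1, 2, 7]
`print(result1 is result2)` → prints True

Answer:
[1, 2, 7]
[1, 2, 7]
[1, 2, 7]
True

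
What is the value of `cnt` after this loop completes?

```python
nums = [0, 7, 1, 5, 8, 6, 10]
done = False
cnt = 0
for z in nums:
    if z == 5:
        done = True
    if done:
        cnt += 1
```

Count elements after first 5 in [0, 7, 1, 5, 8, 6, 10]
`cnt` takes the values: 0 → 1 → 2 → 3 → 4

Answer: 4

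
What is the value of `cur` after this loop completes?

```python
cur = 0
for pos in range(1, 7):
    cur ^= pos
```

XOR of 1 to 6
`cur` takes the values: 0 → 1 → 3 → 0 → 4 → 1 → 7

Answer: 7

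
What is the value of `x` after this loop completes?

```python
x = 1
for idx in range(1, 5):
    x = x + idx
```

Start at 1, add 1 through 4
`x` takes the values: 1 → 2 → 4 → 7 → 11

Answer: 11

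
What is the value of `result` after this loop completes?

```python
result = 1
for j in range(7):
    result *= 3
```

3^7 = 2187
`result` takes the values: 1 → 3 → 9 → 27 → 81 → 243 → 729 → 2187

Answer: 2187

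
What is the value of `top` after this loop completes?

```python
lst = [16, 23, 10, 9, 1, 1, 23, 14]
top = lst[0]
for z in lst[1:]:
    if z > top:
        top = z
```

Maximum of [16, 23, 10, 9, 1, 1, 23, 14]
`top` takes the values: 16 → 23

Answer: 23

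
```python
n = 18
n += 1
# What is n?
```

Trace:
`n = 18` → n = 18
`n += 1` → n = 19
So n = 19

Answer: 19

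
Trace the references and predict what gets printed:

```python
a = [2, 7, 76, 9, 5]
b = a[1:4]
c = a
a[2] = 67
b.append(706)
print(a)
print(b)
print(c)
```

Key concept: slice vs alias.
Step by step:
`a = [2, 7, 76, 9, 5]` → a = [2, 7, 76, 9, 5]
`b = a[1:4]` → b = [7, 76, 9]
`c = a` → c = [2, 7, 76, 9, 5] (same object as a)
`a[2] = 67` → a = [2, 7, 67, 9, 5] (same object as c); c = [2, 7, 67, 9, 5] (same object as a)
`b.append(706)` → b = [7, 76, 9, 706]
`print(a)` → prints [2, 7, 67, 9, 5]
`print(b)` → prints [7, 76, 9, 706]
`print(c)` → prints [2, 7, 67, 9, 5]

Answer:
[2, 7, 67, 9, 5]
[7, 76, 9, 706]
[2, 7, 67, 9, 5]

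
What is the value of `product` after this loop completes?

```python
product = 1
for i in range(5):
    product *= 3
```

3^5 = 243
`product` takes the values: 1 → 3 → 9 → 27 → 81 → 243

Answer: 243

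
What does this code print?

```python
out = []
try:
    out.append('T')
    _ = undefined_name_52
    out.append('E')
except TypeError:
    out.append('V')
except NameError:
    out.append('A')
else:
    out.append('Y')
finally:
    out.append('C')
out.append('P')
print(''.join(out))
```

Execution trace: 'T' (try body) → 'A' (except NameError) → 'C' (finally) → 'P' (after the try/except). Output: TACP

Answer: TACP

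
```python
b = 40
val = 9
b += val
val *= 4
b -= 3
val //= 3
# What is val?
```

Trace:
`b = 40` → b = 40
`val = 9` → val = 9
`b += val` → b = 49
`val *= 4` → val = 36
`b -= 3` → b = 46
`val //= 3` → val = 12
So val = 12

Answer: 12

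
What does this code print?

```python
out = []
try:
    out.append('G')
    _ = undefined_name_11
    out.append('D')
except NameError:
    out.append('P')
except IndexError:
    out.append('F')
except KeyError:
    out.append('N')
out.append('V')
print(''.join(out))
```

Execution trace: 'G' (try body) → 'P' (except NameError) → 'V' (after the try/except). Output: GPV

Answer: GPV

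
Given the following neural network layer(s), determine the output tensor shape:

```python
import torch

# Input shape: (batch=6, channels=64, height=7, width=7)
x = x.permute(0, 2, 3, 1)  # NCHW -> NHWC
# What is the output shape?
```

Input: (6, 64, 7, 7) -> Output: (6, 7, 7, 64)

Answer: (6, 7, 7, 64)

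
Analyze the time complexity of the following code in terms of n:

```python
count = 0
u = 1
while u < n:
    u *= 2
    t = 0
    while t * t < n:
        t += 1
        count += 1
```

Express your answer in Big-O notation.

Each loop level contributes: log n × √n. Multiplying the contributions gives O(√n log n).

Answer: O(√n log n)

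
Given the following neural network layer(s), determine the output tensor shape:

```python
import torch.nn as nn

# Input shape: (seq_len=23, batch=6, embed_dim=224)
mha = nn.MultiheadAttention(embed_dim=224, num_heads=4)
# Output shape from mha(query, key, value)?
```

Input: (23, 6, 224) -> Output: (23, 6, 224)

Answer: (23, 6, 224)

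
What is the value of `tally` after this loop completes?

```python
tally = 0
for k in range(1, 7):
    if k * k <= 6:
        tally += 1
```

Count numbers where k² ≤ 6
`tally` takes the values: 0 → 1 → 2

Answer: 2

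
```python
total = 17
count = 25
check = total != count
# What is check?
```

Trace:
`total = 17` → total = 17
`count = 25` → count = 25
`check = total != count` → check = True
So check = True

Answer: True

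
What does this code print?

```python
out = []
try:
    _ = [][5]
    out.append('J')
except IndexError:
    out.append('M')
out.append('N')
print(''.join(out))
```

Execution trace: 'M' (except IndexError) → 'N' (after the try/except). Output: MN

Answer: MN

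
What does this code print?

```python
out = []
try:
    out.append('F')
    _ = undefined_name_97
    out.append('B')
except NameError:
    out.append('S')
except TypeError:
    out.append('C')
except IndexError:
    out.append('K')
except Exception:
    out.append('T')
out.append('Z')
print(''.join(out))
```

Execution trace: 'F' (try body) → 'S' (except NameError) → 'Z' (after the try/except). Output: FSZ

Answer: FSZ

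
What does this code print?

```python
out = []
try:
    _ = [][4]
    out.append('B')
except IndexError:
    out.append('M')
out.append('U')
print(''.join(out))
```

Execution trace: 'M' (except IndexError) → 'U' (after the try/except). Output: MU

Answer: MU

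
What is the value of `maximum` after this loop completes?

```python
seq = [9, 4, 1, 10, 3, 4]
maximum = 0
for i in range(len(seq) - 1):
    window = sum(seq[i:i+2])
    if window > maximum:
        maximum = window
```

Max sum of 2-element window in [9, 4, 1, 10, 3, 4]
`maximum` takes the values: 0 → 13

Answer: 13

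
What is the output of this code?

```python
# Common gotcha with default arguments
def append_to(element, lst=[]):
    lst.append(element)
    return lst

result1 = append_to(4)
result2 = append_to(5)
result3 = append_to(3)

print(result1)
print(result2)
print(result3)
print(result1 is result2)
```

Key concept: mutable default argument gotcha.
Step by step:
`result1 = append_to(4)` → result1 = [4]
`result2 = append_to(5)` → result1 = [4, 5] (same object as result2); result2 = [4, 5] (same object as result1)
`result3 = append_to(3)` → result1 = [4, 5, 3] (same object as result2, result3); result2 = [4, 5, 3] (same object as result1, result3); result3 = [4, 5, 3] (same object as result1, result2)
`print(result1)` → prints [4, 5, 3]
`print(result2)` → prints [4, 5, 3]
`print(result3)` → prints [4, 5, 3]
`print(result1 is result2)` → prints True

Answer:
[4, 5, 3]
[4, 5, 3]
[4, 5, 3]
True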